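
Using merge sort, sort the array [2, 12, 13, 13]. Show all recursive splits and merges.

Merge sort trace:

Split: [2, 12, 13, 13] -> [2, 12] and [13, 13]
  Split: [2, 12] -> [2] and [12]
  Merge: [2] + [12] -> [2, 12]
  Split: [13, 13] -> [13] and [13]
  Merge: [13] + [13] -> [13, 13]
Merge: [2, 12] + [13, 13] -> [2, 12, 13, 13]

Final sorted array: [2, 12, 13, 13]

The merge sort proceeds by recursively splitting the array and merging sorted halves.
After all merges, the sorted array is [2, 12, 13, 13].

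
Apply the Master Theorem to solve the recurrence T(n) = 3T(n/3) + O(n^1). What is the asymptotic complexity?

Master Theorem for T(n) = 3T(n/3) + O(n^1):

a = 3, b = 3, c = 1
log_b(a) = log_3(3) = 1.0000

Case 2: c = 1 = log_3(3) = 1.0000
T(n) = O(n^1 log n) = O(n log n)

For T(n) = 3T(n/3) + O(n^1): log_3(3) = 1.0000. This is Case 2 of the Master Theorem (c = log_b(a), equal work at all levels), giving O(n log n).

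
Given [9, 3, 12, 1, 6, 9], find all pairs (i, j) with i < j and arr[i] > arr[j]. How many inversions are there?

Finding inversions in [9, 3, 12, 1, 6, 9]:

(0, 1): arr[0]=9 > arr[1]=3
(0, 3): arr[0]=9 > arr[3]=1
(0, 4): arr[0]=9 > arr[4]=6
(1, 3): arr[1]=3 > arr[3]=1
(2, 3): arr[2]=12 > arr[3]=1
(2, 4): arr[2]=12 > arr[4]=6
(2, 5): arr[2]=12 > arr[5]=9

Total inversions: 7

The array has 7 inversion(s): (0,1), (0,3), (0,4), (1,3), (2,3), (2,4), (2,5). Each pair (i,j) satisfies i < j and arr[i] > arr[j].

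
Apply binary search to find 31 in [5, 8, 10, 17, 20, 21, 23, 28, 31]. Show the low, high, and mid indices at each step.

Binary search for 31 in [5, 8, 10, 17, 20, 21, 23, 28, 31]:

lo=0, hi=8, mid=4, arr[mid]=20 -> 20 < 31, search right half
lo=5, hi=8, mid=6, arr[mid]=23 -> 23 < 31, search right half
lo=7, hi=8, mid=7, arr[mid]=28 -> 28 < 31, search right half
lo=8, hi=8, mid=8, arr[mid]=31 -> Found target at index 8!

Binary search finds 31 at index 8 after 4 comparisons. The search repeatedly halves the search space by comparing with the middle element.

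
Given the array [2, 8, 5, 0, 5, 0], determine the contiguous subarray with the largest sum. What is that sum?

Using Kadane's algorithm on [2, 8, 5, 0, 5, 0]:

Scanning through the array:
Position 1 (value 8): max_ending_here = 10, max_so_far = 10
Position 2 (value 5): max_ending_here = 15, max_so_far = 15
Position 3 (value 0): max_ending_here = 15, max_so_far = 15
Position 4 (value 5): max_ending_here = 20, max_so_far = 20
Position 5 (value 0): max_ending_here = 20, max_so_far = 20

Maximum subarray: [2, 8, 5, 0, 5]
Maximum sum: 20

The maximum subarray is [2, 8, 5, 0, 5] with sum 20. This subarray runs from index 0 to index 4.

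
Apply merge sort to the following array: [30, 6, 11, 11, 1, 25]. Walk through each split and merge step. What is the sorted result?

Merge sort trace:

Split: [30, 6, 11, 11, 1, 25] -> [30, 6, 11] and [11, 1, 25]
  Split: [30, 6, 11] -> [30] and [6, 11]
    Split: [6, 11] -> [6] and [11]
    Merge: [6] + [11] -> [6, 11]
  Merge: [30] + [6, 11] -> [6, 11, 30]
  Split: [11, 1, 25] -> [11] and [1, 25]
    Split: [1, 25] -> [1] and [25]
    Merge: [1] + [25] -> [1, 25]
  Merge: [11] + [1, 25] -> [1, 11, 25]
Merge: [6, 11, 30] + [1, 11, 25] -> [1, 6, 11, 11, 25, 30]

Final sorted array: [1, 6, 11, 11, 25, 30]

The merge sort proceeds by recursively splitting the array and merging sorted halves.
After all merges, the sorted array is [1, 6, 11, 11, 25, 30].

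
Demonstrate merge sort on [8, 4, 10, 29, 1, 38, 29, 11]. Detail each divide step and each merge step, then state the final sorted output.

Merge sort trace:

Split: [8, 4, 10, 29, 1, 38, 29, 11] -> [8, 4, 10, 29] and [1, 38, 29, 11]
  Split: [8, 4, 10, 29] -> [8, 4] and [10, 29]
    Split: [8, 4] -> [8] and [4]
    Merge: [8] + [4] -> [4, 8]
    Split: [10, 29] -> [10] and [29]
    Merge: [10] + [29] -> [10, 29]
  Merge: [4, 8] + [10, 29] -> [4, 8, 10, 29]
  Split: [1, 38, 29, 11] -> [1, 38] and [29, 11]
    Split: [1, 38] -> [1] and [38]
    Merge: [1] + [38] -> [1, 38]
    Split: [29, 11] -> [29] and [11]
    Merge: [29] + [11] -> [11, 29]
  Merge: [1, 38] + [11, 29] -> [1, 11, 29, 38]
Merge: [4, 8, 10, 29] + [1, 11, 29, 38] -> [1, 4, 8, 10, 11, 29, 29, 38]

Final sorted array: [1, 4, 8, 10, 11, 29, 29, 38]

The merge sort proceeds by recursively splitting the array and merging sorted halves.
After all merges, the sorted array is [1, 4, 8, 10, 11, 29, 29, 38].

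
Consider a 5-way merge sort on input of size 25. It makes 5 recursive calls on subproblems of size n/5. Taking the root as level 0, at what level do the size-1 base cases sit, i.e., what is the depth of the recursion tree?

For divide and conquer with division factor 5:

Problem sizes at each level:
Level 0: 25
Level 1: 5
Level 2: 1

The root is level 0 and the size-1 base case is level 2 (the tree spans levels 0 through 2, i.e. 3 levels counting the root), so the depth is the number of divisions: log_5(25) = 2

The recursion tree depth is log_5(25) = 2. At each level, the problem size is divided by 5, so it takes 2 divisions to reduce to a base case of size 1. The algorithm makes 5 recursive calls at each level.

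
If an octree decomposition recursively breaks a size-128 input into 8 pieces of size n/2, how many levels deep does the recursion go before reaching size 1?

For divide and conquer with division factor 2:

Problem sizes at each level:
Level 0: 128
Level 1: 64
Level 2: 32
Level 3: 16
Level 4: 8
Level 5: 4
Level 6: 2
Level 7: 1

The root is level 0 and the size-1 base case is level 7 (the tree spans levels 0 through 7, i.e. 8 levels counting the root), so the depth is the number of divisions: log_2(128) = 7

The recursion tree depth is log_2(128) = 7. At each level, the problem size is divided by 2, so it takes 7 divisions to reduce to a base case of size 1. The algorithm makes 8 recursive calls at each level.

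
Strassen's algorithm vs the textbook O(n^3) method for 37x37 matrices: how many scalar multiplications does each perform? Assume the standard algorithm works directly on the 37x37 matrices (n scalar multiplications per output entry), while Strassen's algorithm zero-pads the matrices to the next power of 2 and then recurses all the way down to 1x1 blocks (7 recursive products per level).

Matrix multiplication for 37x37 matrices:

Strassen's algorithm requires power-of-2 dimensions. Pad 37x37 to 64x64 (next power of 2).

Standard algorithm: 37^3 = 50653 multiplications
Strassen's algorithm: 7^(log2(64)) = 7^6 = 117649 multiplications
Difference: 50653 - 117649 = -66996 (Strassen uses MORE here due to padding overhead — for small or just-over-power-of-2 n, padding can outweigh the per-level savings)

Standard: 50653 multiplications (37^3). Strassen: 117649 multiplications (7^6, after padding to 64x64). Strassen reduces 8 recursive multiplications to 7 at each level.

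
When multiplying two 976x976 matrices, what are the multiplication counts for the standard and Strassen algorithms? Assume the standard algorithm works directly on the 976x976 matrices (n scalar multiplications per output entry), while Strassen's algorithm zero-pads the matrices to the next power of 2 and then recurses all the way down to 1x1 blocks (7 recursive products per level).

Matrix multiplication for 976x976 matrices:

Strassen's algorithm requires power-of-2 dimensions. Pad 976x976 to 1024x1024 (next power of 2).

Standard algorithm: 976^3 = 929714176 multiplications
Strassen's algorithm: 7^(log2(1024)) = 7^10 = 282475249 multiplications
Savings: 929714176 - 282475249 = 647238927 multiplications

Standard: 929714176 multiplications (976^3). Strassen: 282475249 multiplications (7^10, after padding to 1024x1024). Strassen reduces 8 recursive multiplications to 7 at each level.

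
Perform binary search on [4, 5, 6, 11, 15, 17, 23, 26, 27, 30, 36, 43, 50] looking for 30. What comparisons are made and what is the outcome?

Binary search for 30 in [4, 5, 6, 11, 15, 17, 23, 26, 27, 30, 36, 43, 50]:

lo=0, hi=12, mid=6, arr[mid]=23 -> 23 < 30, search right half
lo=7, hi=12, mid=9, arr[mid]=30 -> Found target at index 9!

Binary search finds 30 at index 9 after 2 comparisons. The search repeatedly halves the search space by comparing with the middle element.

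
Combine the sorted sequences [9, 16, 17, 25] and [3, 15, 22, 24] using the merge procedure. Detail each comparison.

Merging process:

Compare 9 vs 3: take 3 from right. Merged: [3]
Compare 9 vs 15: take 9 from left. Merged: [3, 9]
Compare 16 vs 15: take 15 from right. Merged: [3, 9, 15]
Compare 16 vs 22: take 16 from left. Merged: [3, 9, 15, 16]
Compare 17 vs 22: take 17 from left. Merged: [3, 9, 15, 16, 17]
Compare 25 vs 22: take 22 from right. Merged: [3, 9, 15, 16, 17, 22]
Compare 25 vs 24: take 24 from right. Merged: [3, 9, 15, 16, 17, 22, 24]
Append remaining from left: [25]. Merged: [3, 9, 15, 16, 17, 22, 24, 25]

Final merged array: [3, 9, 15, 16, 17, 22, 24, 25]
Total comparisons: 7

The merged array is [3, 9, 15, 16, 17, 22, 24, 25], requiring 7 comparisons. The merge step runs in O(n) time where n is the total number of elements.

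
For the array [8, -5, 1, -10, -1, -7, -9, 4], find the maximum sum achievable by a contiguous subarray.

Using Kadane's algorithm on [8, -5, 1, -10, -1, -7, -9, 4]:

Scanning through the array:
Position 1 (value -5): max_ending_here = 3, max_so_far = 8
Position 2 (value 1): max_ending_here = 4, max_so_far = 8
Position 3 (value -10): max_ending_here = -6, max_so_far = 8
Position 4 (value -1): max_ending_here = -1, max_so_far = 8
Position 5 (value -7): max_ending_here = -7, max_so_far = 8
Position 6 (value -9): max_ending_here = -9, max_so_far = 8
Position 7 (value 4): max_ending_here = 4, max_so_far = 8

Maximum subarray: [8]
Maximum sum: 8

The maximum subarray is [8] with sum 8. This subarray runs from index 0 to index 0.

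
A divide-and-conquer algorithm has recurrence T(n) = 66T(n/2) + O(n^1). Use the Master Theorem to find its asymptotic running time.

Master Theorem for T(n) = 66T(n/2) + O(n^1):

a = 66, b = 2, c = 1
log_b(a) = log_2(66) = 6.0444

Case 1: c = 1 < log_2(66) = 6.0444
T(n) = O(n^(log_2 66))

For T(n) = 66T(n/2) + O(n^1): log_2(66) = 6.0444. This is Case 1 of the Master Theorem (c < log_b(a), work dominated by leaves), giving O(n^(log_2 66)).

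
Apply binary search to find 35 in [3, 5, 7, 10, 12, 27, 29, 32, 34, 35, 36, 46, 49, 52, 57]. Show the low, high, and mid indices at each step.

Binary search for 35 in [3, 5, 7, 10, 12, 27, 29, 32, 34, 35, 36, 46, 49, 52, 57]:

lo=0, hi=14, mid=7, arr[mid]=32 -> 32 < 35, search right half
lo=8, hi=14, mid=11, arr[mid]=46 -> 46 > 35, search left half
lo=8, hi=10, mid=9, arr[mid]=35 -> Found target at index 9!

Binary search finds 35 at index 9 after 3 comparisons. The search repeatedly halves the search space by comparing with the middle element.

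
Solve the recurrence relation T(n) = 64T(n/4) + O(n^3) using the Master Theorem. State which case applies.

Master Theorem for T(n) = 64T(n/4) + O(n^3):

a = 64, b = 4, c = 3
log_b(a) = log_4(64) = 3.0000

Case 2: c = 3 = log_4(64) = 3.0000
T(n) = O(n^3 log n) = O(n^3 log n)

For T(n) = 64T(n/4) + O(n^3): log_4(64) = 3.0000. This is Case 2 of the Master Theorem (c = log_b(a), equal work at all levels), giving O(n^3 log n).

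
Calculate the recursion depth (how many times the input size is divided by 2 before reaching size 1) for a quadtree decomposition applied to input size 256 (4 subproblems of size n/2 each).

For divide and conquer with division factor 2:

Problem sizes at each level:
Level 0: 256
Level 1: 128
Level 2: 64
Level 3: 32
Level 4: 16
Level 5: 8
Level 6: 4
Level 7: 2
Level 8: 1

The root is level 0 and the size-1 base case is level 8 (the tree spans levels 0 through 8, i.e. 9 levels counting the root), so the depth is the number of divisions: log_2(256) = 8

The recursion tree depth is log_2(256) = 8. At each level, the problem size is divided by 2, so it takes 8 divisions to reduce to a base case of size 1. The algorithm makes 4 recursive calls at each level.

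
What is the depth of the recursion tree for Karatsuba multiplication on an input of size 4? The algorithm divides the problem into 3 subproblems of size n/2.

For divide and conquer with division factor 2:

Problem sizes at each level:
Level 0: 4
Level 1: 2
Level 2: 1

The root is level 0 and the size-1 base case is level 2 (the tree spans levels 0 through 2, i.e. 3 levels counting the root), so the depth is the number of divisions: log_2(4) = 2

The recursion tree depth is log_2(4) = 2. At each level, the problem size is divided by 2, so it takes 2 divisions to reduce to a base case of size 1. The algorithm makes 3 recursive calls at each level.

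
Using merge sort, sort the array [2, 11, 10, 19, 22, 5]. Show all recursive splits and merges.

Merge sort trace:

Split: [2, 11, 10, 19, 22, 5] -> [2, 11, 10] and [19, 22, 5]
  Split: [2, 11, 10] -> [2] and [11, 10]
    Split: [11, 10] -> [11] and [10]
    Merge: [11] + [10] -> [10, 11]
  Merge: [2] + [10, 11] -> [2, 10, 11]
  Split: [19, 22, 5] -> [19] and [22, 5]
    Split: [22, 5] -> [22] and [5]
    Merge: [22] + [5] -> [5, 22]
  Merge: [19] + [5, 22] -> [5, 19, 22]
Merge: [2, 10, 11] + [5, 19, 22] -> [2, 5, 10, 11, 19, 22]

Final sorted array: [2, 5, 10, 11, 19, 22]

The merge sort proceeds by recursively splitting the array and merging sorted halves.
After all merges, the sorted array is [2, 5, 10, 11, 19, 22].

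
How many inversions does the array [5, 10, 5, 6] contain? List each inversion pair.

Finding inversions in [5, 10, 5, 6]:

(1, 2): arr[1]=10 > arr[2]=5
(1, 3): arr[1]=10 > arr[3]=6

Total inversions: 2

The array has 2 inversion(s): (1,2), (1,3). Each pair (i,j) satisfies i < j and arr[i] > arr[j].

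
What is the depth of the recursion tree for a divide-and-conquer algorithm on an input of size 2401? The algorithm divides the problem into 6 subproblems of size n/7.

For divide and conquer with division factor 7:

Problem sizes at each level:
Level 0: 2401
Level 1: 343
Level 2: 49
Level 3: 7
Level 4: 1

The root is level 0 and the size-1 base case is level 4 (the tree spans levels 0 through 4, i.e. 5 levels counting the root), so the depth is the number of divisions: log_7(2401) = 4

The recursion tree depth is log_7(2401) = 4. At each level, the problem size is divided by 7, so it takes 4 divisions to reduce to a base case of size 1. The algorithm makes 6 recursive calls at each level.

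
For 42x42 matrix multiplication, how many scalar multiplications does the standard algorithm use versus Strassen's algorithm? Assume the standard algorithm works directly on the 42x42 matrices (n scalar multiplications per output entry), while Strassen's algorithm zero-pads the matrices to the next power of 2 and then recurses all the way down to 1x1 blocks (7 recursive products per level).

Matrix multiplication for 42x42 matrices:

Strassen's algorithm requires power-of-2 dimensions. Pad 42x42 to 64x64 (next power of 2).

Standard algorithm: 42^3 = 74088 multiplications
Strassen's algorithm: 7^(log2(64)) = 7^6 = 117649 multiplications
Difference: 74088 - 117649 = -43561 (Strassen uses MORE here due to padding overhead — for small or just-over-power-of-2 n, padding can outweigh the per-level savings)

Standard: 74088 multiplications (42^3). Strassen: 117649 multiplications (7^6, after padding to 64x64). Strassen reduces 8 recursive multiplications to 7 at each level.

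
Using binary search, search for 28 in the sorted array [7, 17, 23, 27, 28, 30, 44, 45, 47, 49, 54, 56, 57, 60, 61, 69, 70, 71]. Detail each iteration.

Binary search for 28 in [7, 17, 23, 27, 28, 30, 44, 45, 47, 49, 54, 56, 57, 60, 61, 69, 70, 71]:

lo=0, hi=17, mid=8, arr[mid]=47 -> 47 > 28, search left half
lo=0, hi=7, mid=3, arr[mid]=27 -> 27 < 28, search right half
lo=4, hi=7, mid=5, arr[mid]=30 -> 30 > 28, search left half
lo=4, hi=4, mid=4, arr[mid]=28 -> Found target at index 4!

Binary search finds 28 at index 4 after 4 comparisons. The search repeatedly halves the search space by comparing with the middle element.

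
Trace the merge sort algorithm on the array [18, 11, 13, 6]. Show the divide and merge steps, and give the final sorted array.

Merge sort trace:

Split: [18, 11, 13, 6] -> [18, 11] and [13, 6]
  Split: [18, 11] -> [18] and [11]
  Merge: [18] + [11] -> [11, 18]
  Split: [13, 6] -> [13] and [6]
  Merge: [13] + [6] -> [6, 13]
Merge: [11, 18] + [6, 13] -> [6, 11, 13, 18]

Final sorted array: [6, 11, 13, 18]

The merge sort proceeds by recursively splitting the array and merging sorted halves.
After all merges, the sorted array is [6, 11, 13, 18].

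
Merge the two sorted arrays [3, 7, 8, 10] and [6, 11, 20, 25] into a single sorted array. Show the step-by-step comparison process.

Merging process:

Compare 3 vs 6: take 3 from left. Merged: [3]
Compare 7 vs 6: take 6 from right. Merged: [3, 6]
Compare 7 vs 11: take 7 from left. Merged: [3, 6, 7]
Compare 8 vs 11: take 8 from left. Merged: [3, 6, 7, 8]
Compare 10 vs 11: take 10 from left. Merged: [3, 6, 7, 8, 10]
Append remaining from right: [11, 20, 25]. Merged: [3, 6, 7, 8, 10, 11, 20, 25]

Final merged array: [3, 6, 7, 8, 10, 11, 20, 25]
Total comparisons: 5

The merged array is [3, 6, 7, 8, 10, 11, 20, 25], requiring 5 comparisons. The merge step runs in O(n) time where n is the total number of elements.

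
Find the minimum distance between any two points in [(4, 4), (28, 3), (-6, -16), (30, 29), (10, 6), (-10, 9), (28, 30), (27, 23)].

Computing all pairwise distances among 8 points:

d((4, 4), (28, 3)) = 24.0208
d((4, 4), (-6, -16)) = 22.3607
d((4, 4), (30, 29)) = 36.0694
d((4, 4), (10, 6)) = 6.3246
d((4, 4), (-10, 9)) = 14.8661
d((4, 4), (28, 30)) = 35.3836
d((4, 4), (27, 23)) = 29.8329
d((28, 3), (-6, -16)) = 38.9487
d((28, 3), (30, 29)) = 26.0768
d((28, 3), (10, 6)) = 18.2483
d((28, 3), (-10, 9)) = 38.4708
d((28, 3), (28, 30)) = 27.0
d((28, 3), (27, 23)) = 20.025
d((-6, -16), (30, 29)) = 57.6281
d((-6, -16), (10, 6)) = 27.2029
d((-6, -16), (-10, 9)) = 25.318
d((-6, -16), (28, 30)) = 57.2014
d((-6, -16), (27, 23)) = 51.0882
d((30, 29), (10, 6)) = 30.4795
d((30, 29), (-10, 9)) = 44.7214
d((30, 29), (28, 30)) = 2.2361 <-- minimum
d((30, 29), (27, 23)) = 6.7082
d((10, 6), (-10, 9)) = 20.2237
d((10, 6), (28, 30)) = 30.0
d((10, 6), (27, 23)) = 24.0416
d((-10, 9), (28, 30)) = 43.4166
d((-10, 9), (27, 23)) = 39.5601
d((28, 30), (27, 23)) = 7.0711

Closest pair: (30, 29) and (28, 30) with distance 2.2361

The closest pair is (30, 29) and (28, 30) with Euclidean distance 2.2361. For 8 points, brute-force pairwise comparison is shown above. For large n, the divide-and-conquer algorithm (sort by x, recurse on halves, check the dividing strip) achieves O(n log n).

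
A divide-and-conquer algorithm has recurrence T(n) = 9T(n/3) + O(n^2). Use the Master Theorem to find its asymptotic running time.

Master Theorem for T(n) = 9T(n/3) + O(n^2):

a = 9, b = 3, c = 2
log_b(a) = log_3(9) = 2.0000

Case 2: c = 2 = log_3(9) = 2.0000
T(n) = O(n^2 log n) = O(n^2 log n)

For T(n) = 9T(n/3) + O(n^2): log_3(9) = 2.0000. This is Case 2 of the Master Theorem (c = log_b(a), equal work at all levels), giving O(n^2 log n).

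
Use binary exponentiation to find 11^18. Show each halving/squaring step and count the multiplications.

Computing 11^18 by squaring (build up from 11^1; each line after the first costs one multiplication):

11^1 = 11
11^2 = (11^1)^2 = 11^2 = 121
11^4 = (11^2)^2 = 121^2 = 14641
11^8 = (11^4)^2 = 14641^2 = 214358881
11^9 = 11 * 11^8 = 11 * 214358881 = 2357947691
11^18 = (11^9)^2 = 2357947691^2 = 5559917313492231481

Result: 5559917313492231481
Multiplications needed: 5 (5 lines after 11^1)

11^18 = 5559917313492231481. Using exponentiation by squaring, this requires 5 multiplications. The key idea: if the exponent is even, square the half-power; if odd, multiply by the base once.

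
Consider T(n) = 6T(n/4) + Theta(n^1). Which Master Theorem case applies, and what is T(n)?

Master Theorem for T(n) = 6T(n/4) + O(n^1):

a = 6, b = 4, c = 1
log_b(a) = log_4(6) = 1.2925

Case 1: c = 1 < log_4(6) = 1.2925
T(n) = O(n^(log_4 6))

For T(n) = 6T(n/4) + O(n^1): log_4(6) = 1.2925. This is Case 1 of the Master Theorem (c < log_b(a), work dominated by leaves), giving O(n^(log_4 6)).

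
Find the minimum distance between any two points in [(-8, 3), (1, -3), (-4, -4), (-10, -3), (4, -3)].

Computing all pairwise distances among 5 points:

d((-8, 3), (1, -3)) = 10.8167
d((-8, 3), (-4, -4)) = 8.0623
d((-8, 3), (-10, -3)) = 6.3246
d((-8, 3), (4, -3)) = 13.4164
d((1, -3), (-4, -4)) = 5.099
d((1, -3), (-10, -3)) = 11.0
d((1, -3), (4, -3)) = 3.0 <-- minimum
d((-4, -4), (-10, -3)) = 6.0828
d((-4, -4), (4, -3)) = 8.0623
d((-10, -3), (4, -3)) = 14.0

Closest pair: (1, -3) and (4, -3) with distance 3.0

The closest pair is (1, -3) and (4, -3) with Euclidean distance 3.0. For 5 points, brute-force pairwise comparison is shown above. For large n, the divide-and-conquer algorithm (sort by x, recurse on halves, check the dividing strip) achieves O(n log n).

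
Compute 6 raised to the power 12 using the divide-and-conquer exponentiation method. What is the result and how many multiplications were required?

Computing 6^12 by squaring (build up from 6^1; each line after the first costs one multiplication):

6^1 = 6
6^2 = (6^1)^2 = 6^2 = 36
6^3 = 6 * 6^2 = 6 * 36 = 216
6^6 = (6^3)^2 = 216^2 = 46656
6^12 = (6^6)^2 = 46656^2 = 2176782336

Result: 2176782336
Multiplications needed: 4 (4 lines after 6^1)

6^12 = 2176782336. Using exponentiation by squaring, this requires 4 multiplications. The key idea: if the exponent is even, square the half-power; if odd, multiply by the base once.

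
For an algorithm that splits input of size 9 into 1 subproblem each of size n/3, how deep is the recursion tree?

For divide and conquer with division factor 3:

Problem sizes at each level:
Level 0: 9
Level 1: 3
Level 2: 1

The root is level 0 and the size-1 base case is level 2 (the tree spans levels 0 through 2, i.e. 3 levels counting the root), so the depth is the number of divisions: log_3(9) = 2

The recursion tree depth is log_3(9) = 2. At each level, the problem size is divided by 3, so it takes 2 divisions to reduce to a base case of size 1. The algorithm makes 1 recursive call at each level.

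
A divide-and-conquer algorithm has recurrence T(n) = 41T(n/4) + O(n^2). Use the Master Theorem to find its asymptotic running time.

Master Theorem for T(n) = 41T(n/4) + O(n^2):

a = 41, b = 4, c = 2
log_b(a) = log_4(41) = 2.6788

Case 1: c = 2 < log_4(41) = 2.6788
T(n) = O(n^(log_4 41))

For T(n) = 41T(n/4) + O(n^2): log_4(41) = 2.6788. This is Case 1 of the Master Theorem (c < log_b(a), work dominated by leaves), giving O(n^(log_4 41)).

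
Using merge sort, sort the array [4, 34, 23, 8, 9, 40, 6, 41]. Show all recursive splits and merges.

Merge sort trace:

Split: [4, 34, 23, 8, 9, 40, 6, 41] -> [4, 34, 23, 8] and [9, 40, 6, 41]
  Split: [4, 34, 23, 8] -> [4, 34] and [23, 8]
    Split: [4, 34] -> [4] and [34]
    Merge: [4] + [34] -> [4, 34]
    Split: [23, 8] -> [23] and [8]
    Merge: [23] + [8] -> [8, 23]
  Merge: [4, 34] + [8, 23] -> [4, 8, 23, 34]
  Split: [9, 40, 6, 41] -> [9, 40] and [6, 41]
    Split: [9, 40] -> [9] and [40]
    Merge: [9] + [40] -> [9, 40]
    Split: [6, 41] -> [6] and [41]
    Merge: [6] + [41] -> [6, 41]
  Merge: [9, 40] + [6, 41] -> [6, 9, 40, 41]
Merge: [4, 8, 23, 34] + [6, 9, 40, 41] -> [4, 6, 8, 9, 23, 34, 40, 41]

Final sorted array: [4, 6, 8, 9, 23, 34, 40, 41]

The merge sort proceeds by recursively splitting the array and merging sorted halves.
After all merges, the sorted array is [4, 6, 8, 9, 23, 34, 40, 41].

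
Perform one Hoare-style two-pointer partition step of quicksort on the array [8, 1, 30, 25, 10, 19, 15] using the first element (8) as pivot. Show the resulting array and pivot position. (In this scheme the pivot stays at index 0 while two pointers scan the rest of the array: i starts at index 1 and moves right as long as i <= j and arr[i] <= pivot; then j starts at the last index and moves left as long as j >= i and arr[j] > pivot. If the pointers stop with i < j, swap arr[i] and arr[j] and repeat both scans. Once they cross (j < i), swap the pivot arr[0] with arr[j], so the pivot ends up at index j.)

Hoare-style two-pointer partition with pivot = 8:

Initial array: [8, 1, 30, 25, 10, 19, 15]

Pointers start at i = 1, j = 6.
i ends at 2, j ends at 1: the pointers have crossed (j < i), so scanning stops.

Swap pivot arr[0] with arr[1] to place pivot at position 1: [1, 8, 30, 25, 10, 19, 15]
Pivot position: 1

After partitioning with pivot 8, the array becomes [1, 8, 30, 25, 10, 19, 15]. The pivot is placed at index 1. All elements to the left of the pivot are <= 8, and all elements to the right are > 8.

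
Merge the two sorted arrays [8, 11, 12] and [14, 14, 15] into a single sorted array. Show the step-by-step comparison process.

Merging process:

Compare 8 vs 14: take 8 from left. Merged: [8]
Compare 11 vs 14: take 11 from left. Merged: [8, 11]
Compare 12 vs 14: take 12 from left. Merged: [8, 11, 12]
Append remaining from right: [14, 14, 15]. Merged: [8, 11, 12, 14, 14, 15]

Final merged array: [8, 11, 12, 14, 14, 15]
Total comparisons: 3

The merged array is [8, 11, 12, 14, 14, 15], requiring 3 comparisons. The merge step runs in O(n) time where n is the total number of elements.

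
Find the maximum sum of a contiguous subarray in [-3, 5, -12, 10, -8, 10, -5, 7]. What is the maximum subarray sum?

Using Kadane's algorithm on [-3, 5, -12, 10, -8, 10, -5, 7]:

Scanning through the array:
Position 1 (value 5): max_ending_here = 5, max_so_far = 5
Position 2 (value -12): max_ending_here = -7, max_so_far = 5
Position 3 (value 10): max_ending_here = 10, max_so_far = 10
Position 4 (value -8): max_ending_here = 2, max_so_far = 10
Position 5 (value 10): max_ending_here = 12, max_so_far = 12
Position 6 (value -5): max_ending_here = 7, max_so_far = 12
Position 7 (value 7): max_ending_here = 14, max_so_far = 14

Maximum subarray: [10, -8, 10, -5, 7]
Maximum sum: 14

The maximum subarray is [10, -8, 10, -5, 7] with sum 14. This subarray runs from index 3 to index 7.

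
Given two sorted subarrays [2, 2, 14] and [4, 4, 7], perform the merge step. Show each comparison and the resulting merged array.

Merging process:

Compare 2 vs 4: take 2 from left. Merged: [2]
Compare 2 vs 4: take 2 from left. Merged: [2, 2]
Compare 14 vs 4: take 4 from right. Merged: [2, 2, 4]
Compare 14 vs 4: take 4 from right. Merged: [2, 2, 4, 4]
Compare 14 vs 7: take 7 from right. Merged: [2, 2, 4, 4, 7]
Append remaining from left: [14]. Merged: [2, 2, 4, 4, 7, 14]

Final merged array: [2, 2, 4, 4, 7, 14]
Total comparisons: 5

The merged array is [2, 2, 4, 4, 7, 14], requiring 5 comparisons. The merge step runs in O(n) time where n is the total number of elements.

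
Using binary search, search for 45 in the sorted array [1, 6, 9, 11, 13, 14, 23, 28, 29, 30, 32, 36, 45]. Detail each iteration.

Binary search for 45 in [1, 6, 9, 11, 13, 14, 23, 28, 29, 30, 32, 36, 45]:

lo=0, hi=12, mid=6, arr[mid]=23 -> 23 < 45, search right half
lo=7, hi=12, mid=9, arr[mid]=30 -> 30 < 45, search right half
lo=10, hi=12, mid=11, arr[mid]=36 -> 36 < 45, search right half
lo=12, hi=12, mid=12, arr[mid]=45 -> Found target at index 12!

Binary search finds 45 at index 12 after 4 comparisons. The search repeatedly halves the search space by comparing with the middle element.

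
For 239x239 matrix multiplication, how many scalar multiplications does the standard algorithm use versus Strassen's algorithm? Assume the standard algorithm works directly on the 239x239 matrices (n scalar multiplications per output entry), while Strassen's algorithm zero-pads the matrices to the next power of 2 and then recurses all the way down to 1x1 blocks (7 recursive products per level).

Matrix multiplication for 239x239 matrices:

Strassen's algorithm requires power-of-2 dimensions. Pad 239x239 to 256x256 (next power of 2).

Standard algorithm: 239^3 = 13651919 multiplications
Strassen's algorithm: 7^(log2(256)) = 7^8 = 5764801 multiplications
Savings: 13651919 - 5764801 = 7887118 multiplications

Standard: 13651919 multiplications (239^3). Strassen: 5764801 multiplications (7^8, after padding to 256x256). Strassen reduces 8 recursive multiplications to 7 at each level.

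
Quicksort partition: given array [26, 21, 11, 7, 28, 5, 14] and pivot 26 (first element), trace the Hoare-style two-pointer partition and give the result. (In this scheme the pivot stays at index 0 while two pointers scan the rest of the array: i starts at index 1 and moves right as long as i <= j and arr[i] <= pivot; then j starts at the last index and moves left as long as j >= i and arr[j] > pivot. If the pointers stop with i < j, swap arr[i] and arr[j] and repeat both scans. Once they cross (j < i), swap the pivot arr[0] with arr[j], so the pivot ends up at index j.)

Hoare-style two-pointer partition with pivot = 26:

Initial array: [26, 21, 11, 7, 28, 5, 14]

Pointers start at i = 1, j = 6.
i stops at index 4 (arr[4]=28 > 26), j stops at index 6 (arr[6]=14 <= 26): swap arr[4] and arr[6], array becomes [26, 21, 11, 7, 14, 5, 28]
i ends at 6, j ends at 5: the pointers have crossed (j < i), so scanning stops.

Swap pivot arr[0] with arr[5] to place pivot at position 5: [5, 21, 11, 7, 14, 26, 28]
Pivot position: 5

After partitioning with pivot 26, the array becomes [5, 21, 11, 7, 14, 26, 28]. The pivot is placed at index 5. All elements to the left of the pivot are <= 26, and all elements to the right are > 26.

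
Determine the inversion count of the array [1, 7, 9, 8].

Finding inversions in [1, 7, 9, 8]:

(2, 3): arr[2]=9 > arr[3]=8

Total inversions: 1

The array has 1 inversion(s): (2,3). Each pair (i,j) satisfies i < j and arr[i] > arr[j].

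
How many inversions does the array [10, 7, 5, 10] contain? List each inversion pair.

Finding inversions in [10, 7, 5, 10]:

(0, 1): arr[0]=10 > arr[1]=7
(0, 2): arr[0]=10 > arr[2]=5
(1, 2): arr[1]=7 > arr[2]=5

Total inversions: 3

The array has 3 inversion(s): (0,1), (0,2), (1,2). Each pair (i,j) satisfies i < j and arr[i] > arr[j].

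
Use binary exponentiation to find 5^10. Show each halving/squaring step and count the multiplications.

Computing 5^10 by squaring (build up from 5^1; each line after the first costs one multiplication):

5^1 = 5
5^2 = (5^1)^2 = 5^2 = 25
5^4 = (5^2)^2 = 25^2 = 625
5^5 = 5 * 5^4 = 5 * 625 = 3125
5^10 = (5^5)^2 = 3125^2 = 9765625

Result: 9765625
Multiplications needed: 4 (4 lines after 5^1)

5^10 = 9765625. Using exponentiation by squaring, this requires 4 multiplications. The key idea: if the exponent is even, square the half-power; if odd, multiply by the base once.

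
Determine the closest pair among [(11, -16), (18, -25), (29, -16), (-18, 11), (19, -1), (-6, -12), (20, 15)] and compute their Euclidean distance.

Computing all pairwise distances among 7 points:

d((11, -16), (18, -25)) = 11.4018 <-- minimum
d((11, -16), (29, -16)) = 18.0
d((11, -16), (-18, 11)) = 39.6232
d((11, -16), (19, -1)) = 17.0
d((11, -16), (-6, -12)) = 17.4642
d((11, -16), (20, 15)) = 32.28
d((18, -25), (29, -16)) = 14.2127
d((18, -25), (-18, 11)) = 50.9117
d((18, -25), (19, -1)) = 24.0208
d((18, -25), (-6, -12)) = 27.2947
d((18, -25), (20, 15)) = 40.05
d((29, -16), (-18, 11)) = 54.2033
d((29, -16), (19, -1)) = 18.0278
d((29, -16), (-6, -12)) = 35.2278
d((29, -16), (20, 15)) = 32.28
d((-18, 11), (19, -1)) = 38.8973
d((-18, 11), (-6, -12)) = 25.9422
d((-18, 11), (20, 15)) = 38.2099
d((19, -1), (-6, -12)) = 27.313
d((19, -1), (20, 15)) = 16.0312
d((-6, -12), (20, 15)) = 37.4833

Closest pair: (11, -16) and (18, -25) with distance 11.4018

The closest pair is (11, -16) and (18, -25) with Euclidean distance 11.4018. For 7 points, brute-force pairwise comparison is shown above. For large n, the divide-and-conquer algorithm (sort by x, recurse on halves, check the dividing strip) achieves O(n log n).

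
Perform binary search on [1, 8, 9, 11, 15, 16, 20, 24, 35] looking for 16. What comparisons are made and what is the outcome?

Binary search for 16 in [1, 8, 9, 11, 15, 16, 20, 24, 35]:

lo=0, hi=8, mid=4, arr[mid]=15 -> 15 < 16, search right half
lo=5, hi=8, mid=6, arr[mid]=20 -> 20 > 16, search left half
lo=5, hi=5, mid=5, arr[mid]=16 -> Found target at index 5!

Binary search finds 16 at index 5 after 3 comparisons. The search repeatedly halves the search space by comparing with the middle element.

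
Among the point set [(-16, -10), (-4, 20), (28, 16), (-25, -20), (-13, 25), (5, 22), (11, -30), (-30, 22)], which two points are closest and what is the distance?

Computing all pairwise distances among 8 points:

d((-16, -10), (-4, 20)) = 32.311
d((-16, -10), (28, 16)) = 51.1077
d((-16, -10), (-25, -20)) = 13.4536
d((-16, -10), (-13, 25)) = 35.1283
d((-16, -10), (5, 22)) = 38.2753
d((-16, -10), (11, -30)) = 33.6006
d((-16, -10), (-30, 22)) = 34.9285
d((-4, 20), (28, 16)) = 32.249
d((-4, 20), (-25, -20)) = 45.1774
d((-4, 20), (-13, 25)) = 10.2956
d((-4, 20), (5, 22)) = 9.2195 <-- minimum
d((-4, 20), (11, -30)) = 52.2015
d((-4, 20), (-30, 22)) = 26.0768
d((28, 16), (-25, -20)) = 64.0703
d((28, 16), (-13, 25)) = 41.9762
d((28, 16), (5, 22)) = 23.7697
d((28, 16), (11, -30)) = 49.0408
d((28, 16), (-30, 22)) = 58.3095
d((-25, -20), (-13, 25)) = 46.5725
d((-25, -20), (5, 22)) = 51.614
d((-25, -20), (11, -30)) = 37.3631
d((-25, -20), (-30, 22)) = 42.2966
d((-13, 25), (5, 22)) = 18.2483
d((-13, 25), (11, -30)) = 60.0083
d((-13, 25), (-30, 22)) = 17.2627
d((5, 22), (11, -30)) = 52.345
d((5, 22), (-30, 22)) = 35.0
d((11, -30), (-30, 22)) = 66.2193

Closest pair: (-4, 20) and (5, 22) with distance 9.2195

The closest pair is (-4, 20) and (5, 22) with Euclidean distance 9.2195. For 8 points, brute-force pairwise comparison is shown above. For large n, the divide-and-conquer algorithm (sort by x, recurse on halves, check the dividing strip) achieves O(n log n).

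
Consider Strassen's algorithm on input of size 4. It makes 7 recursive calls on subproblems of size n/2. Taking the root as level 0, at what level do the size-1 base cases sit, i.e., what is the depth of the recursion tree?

For divide and conquer with division factor 2:

Problem sizes at each level:
Level 0: 4
Level 1: 2
Level 2: 1

The root is level 0 and the size-1 base case is level 2 (the tree spans levels 0 through 2, i.e. 3 levels counting the root), so the depth is the number of divisions: log_2(4) = 2

The recursion tree depth is log_2(4) = 2. At each level, the problem size is divided by 2, so it takes 2 divisions to reduce to a base case of size 1. The algorithm makes 7 recursive calls at each level.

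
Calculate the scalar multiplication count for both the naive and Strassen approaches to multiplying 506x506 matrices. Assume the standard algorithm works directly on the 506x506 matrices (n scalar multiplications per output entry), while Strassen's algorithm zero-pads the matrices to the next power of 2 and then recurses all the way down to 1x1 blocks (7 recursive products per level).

Matrix multiplication for 506x506 matrices:

Strassen's algorithm requires power-of-2 dimensions. Pad 506x506 to 512x512 (next power of 2).

Standard algorithm: 506^3 = 129554216 multiplications
Strassen's algorithm: 7^(log2(512)) = 7^9 = 40353607 multiplications
Savings: 129554216 - 40353607 = 89200609 multiplications

Standard: 129554216 multiplications (506^3). Strassen: 40353607 multiplications (7^9, after padding to 512x512). Strassen reduces 8 recursive multiplications to 7 at each level.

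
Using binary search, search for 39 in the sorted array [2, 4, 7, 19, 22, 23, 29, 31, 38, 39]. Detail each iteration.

Binary search for 39 in [2, 4, 7, 19, 22, 23, 29, 31, 38, 39]:

lo=0, hi=9, mid=4, arr[mid]=22 -> 22 < 39, search right half
lo=5, hi=9, mid=7, arr[mid]=31 -> 31 < 39, search right half
lo=8, hi=9, mid=8, arr[mid]=38 -> 38 < 39, search right half
lo=9, hi=9, mid=9, arr[mid]=39 -> Found target at index 9!

Binary search finds 39 at index 9 after 4 comparisons. The search repeatedly halves the search space by comparing with the middle element.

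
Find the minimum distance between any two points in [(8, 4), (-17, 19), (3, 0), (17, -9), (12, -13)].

Computing all pairwise distances among 5 points:

d((8, 4), (-17, 19)) = 29.1548
d((8, 4), (3, 0)) = 6.4031 <-- minimum
d((8, 4), (17, -9)) = 15.8114
d((8, 4), (12, -13)) = 17.4642
d((-17, 19), (3, 0)) = 27.5862
d((-17, 19), (17, -9)) = 44.0454
d((-17, 19), (12, -13)) = 43.1856
d((3, 0), (17, -9)) = 16.6433
d((3, 0), (12, -13)) = 15.8114
d((17, -9), (12, -13)) = 6.4031 <-- minimum

Minimum distance: 6.4031 (tie among 2 pairs: (8, 4) and (3, 0); (17, -9) and (12, -13))

The minimum Euclidean distance is 6.4031. There is a tie: 2 pairs achieve this minimum — (8, 4) and (3, 0); (17, -9) and (12, -13). Any of these is a valid closest pair. For 5 points, brute-force pairwise comparison is shown above. For large n, the divide-and-conquer algorithm (sort by x, recurse on halves, check the dividing strip) achieves O(n log n).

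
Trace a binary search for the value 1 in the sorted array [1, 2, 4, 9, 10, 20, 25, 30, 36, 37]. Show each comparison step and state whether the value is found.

Binary search for 1 in [1, 2, 4, 9, 10, 20, 25, 30, 36, 37]:

lo=0, hi=9, mid=4, arr[mid]=10 -> 10 > 1, search left half
lo=0, hi=3, mid=1, arr[mid]=2 -> 2 > 1, search left half
lo=0, hi=0, mid=0, arr[mid]=1 -> Found target at index 0!

Binary search finds 1 at index 0 after 3 comparisons. The search repeatedly halves the search space by comparing with the middle element.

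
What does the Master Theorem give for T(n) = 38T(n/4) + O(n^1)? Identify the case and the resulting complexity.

Master Theorem for T(n) = 38T(n/4) + O(n^1):

a = 38, b = 4, c = 1
log_b(a) = log_4(38) = 2.6240

Case 1: c = 1 < log_4(38) = 2.6240
T(n) = O(n^(log_4 38))

For T(n) = 38T(n/4) + O(n^1): log_4(38) = 2.6240. This is Case 1 of the Master Theorem (c < log_b(a), work dominated by leaves), giving O(n^(log_4 38)).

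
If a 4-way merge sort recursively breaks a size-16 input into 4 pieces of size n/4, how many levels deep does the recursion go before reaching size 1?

For divide and conquer with division factor 4:

Problem sizes at each level:
Level 0: 16
Level 1: 4
Level 2: 1

The root is level 0 and the size-1 base case is level 2 (the tree spans levels 0 through 2, i.e. 3 levels counting the root), so the depth is the number of divisions: log_4(16) = 2

The recursion tree depth is log_4(16) = 2. At each level, the problem size is divided by 4, so it takes 2 divisions to reduce to a base case of size 1. The algorithm makes 4 recursive calls at each level.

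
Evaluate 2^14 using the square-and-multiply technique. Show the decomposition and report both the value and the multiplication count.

Computing 2^14 by squaring (build up from 2^1; each line after the first costs one multiplication):

2^1 = 2
2^2 = (2^1)^2 = 2^2 = 4
2^3 = 2 * 2^2 = 2 * 4 = 8
2^6 = (2^3)^2 = 8^2 = 64
2^7 = 2 * 2^6 = 2 * 64 = 128
2^14 = (2^7)^2 = 128^2 = 16384

Result: 16384
Multiplications needed: 5 (5 lines after 2^1)

2^14 = 16384. Using exponentiation by squaring, this requires 5 multiplications. The key idea: if the exponent is even, square the half-power; if odd, multiply by the base once.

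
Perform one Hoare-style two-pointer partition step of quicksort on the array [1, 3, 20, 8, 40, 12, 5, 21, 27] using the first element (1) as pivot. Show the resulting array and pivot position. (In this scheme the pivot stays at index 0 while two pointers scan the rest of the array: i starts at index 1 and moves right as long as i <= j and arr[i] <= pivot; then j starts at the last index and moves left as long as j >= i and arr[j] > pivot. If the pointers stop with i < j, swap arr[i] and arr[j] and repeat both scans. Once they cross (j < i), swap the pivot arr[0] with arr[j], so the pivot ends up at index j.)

Hoare-style two-pointer partition with pivot = 1:

Initial array: [1, 3, 20, 8, 40, 12, 5, 21, 27]

Pointers start at i = 1, j = 8.
i ends at 1, j ends at 0: the pointers have crossed (j < i), so scanning stops.

j = 0, so swapping arr[0] with arr[j] leaves the pivot at position 0: [1, 3, 20, 8, 40, 12, 5, 21, 27]
Pivot position: 0

After partitioning with pivot 1, the array becomes [1, 3, 20, 8, 40, 12, 5, 21, 27]. The pivot is placed at index 0. All elements to the left of the pivot are <= 1, and all elements to the right are > 1.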